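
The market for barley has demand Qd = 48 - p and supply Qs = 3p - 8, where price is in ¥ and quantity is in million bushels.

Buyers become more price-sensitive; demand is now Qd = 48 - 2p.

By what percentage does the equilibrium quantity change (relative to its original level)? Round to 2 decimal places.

-24.71

Solve the original market: 48 - p = 3p - 8, hence p = 14 and Q = 34.
After the shift, demand is Qd = 48 - 2p and supply is Qs = 3p - 8.
Equate the new curves: 48 - 2p = 3p - 8, giving 56 = 5p, p = 11.2, Q = 25.6.
%ΔQ = (25.6 − 34) / 34 × 100 = -24.71%.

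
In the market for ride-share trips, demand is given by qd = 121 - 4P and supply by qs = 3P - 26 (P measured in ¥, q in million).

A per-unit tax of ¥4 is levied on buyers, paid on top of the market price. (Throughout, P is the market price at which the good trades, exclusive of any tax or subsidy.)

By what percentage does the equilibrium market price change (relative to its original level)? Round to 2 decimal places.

-10.88

Solve the original market: 121 - 4P = 3P - 26, hence P = 21 and q = 37.
Since buyers pay the price plus the tax, the effective demand curve becomes qd = 105 - 4P.
Setting them equal: 105 - 4P = 3P - 26 → 131 = 7P, so P = 131/7 ≈ 18.7143 and q = 211/7 ≈ 30.1429.
%ΔP = (18.7143 − 21) / 21 × 100 = -10.88%.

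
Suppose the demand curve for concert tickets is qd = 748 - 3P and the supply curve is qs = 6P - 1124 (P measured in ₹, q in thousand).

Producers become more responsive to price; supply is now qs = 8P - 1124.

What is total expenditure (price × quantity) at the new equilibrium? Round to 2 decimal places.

40410.45

Original equilibrium: 748 - 3P = 6P - 1124 gives 1872 = 9P, so P = 208 and q = 124.
The shock moves the curves to qd = 748 - 3P and qs = 8P - 1124.
Equate the new curves: 748 - 3P = 8P - 1124, giving 1872 = 11P, P = 1872/11 ≈ 170.1818, q = 2612/11 ≈ 237.4545.
New expenditure = 170.1818 × 237.4545 = 40410.45.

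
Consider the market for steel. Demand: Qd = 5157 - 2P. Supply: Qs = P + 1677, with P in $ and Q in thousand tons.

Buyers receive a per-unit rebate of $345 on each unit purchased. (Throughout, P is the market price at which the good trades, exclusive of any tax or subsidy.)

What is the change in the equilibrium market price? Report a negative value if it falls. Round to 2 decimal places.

Initially, 5157 - 2P = P + 1677, so 3480 = 3P and P = 1160, Q = 2837.
Since buyers' out-of-pocket price is the market price minus the rebate, the effective demand curve becomes Qd = 5847 - 2P.
Clearing the new market: 5847 - 2P = P + 1677, so P = 1390 and Q = 3067.
ΔP = 1390 − 1160 = +230.00.

+230.00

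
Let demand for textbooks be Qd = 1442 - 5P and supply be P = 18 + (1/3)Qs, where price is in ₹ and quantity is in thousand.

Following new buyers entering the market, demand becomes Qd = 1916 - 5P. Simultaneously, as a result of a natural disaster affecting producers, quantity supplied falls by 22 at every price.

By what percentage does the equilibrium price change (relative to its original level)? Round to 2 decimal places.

+33.16

Before the shock: 1442 - 5P = 3P - 54 ⇒ 1496 = 8P ⇒ P = 187, Q = 507.
With the change applied: demand Qd = 1916 - 5P, supply Qs = 3P - 76.
Setting them equal: 1916 - 5P = 3P - 76 → 1992 = 8P, so P = 249 and Q = 671.
%ΔP = (249 − 187) / 187 × 100 = +33.16%.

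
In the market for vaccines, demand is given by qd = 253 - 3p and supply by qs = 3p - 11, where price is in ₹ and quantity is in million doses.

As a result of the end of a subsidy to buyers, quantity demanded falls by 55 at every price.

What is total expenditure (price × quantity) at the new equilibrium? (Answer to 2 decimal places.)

3256.92

Solve the original market: 253 - 3p = 3p - 11, hence p = 44 and q = 121.
With the change applied: demand qd = 198 - 3p, supply qs = 3p - 11.
Equate the new curves: 198 - 3p = 3p - 11, giving 209 = 6p, p = 209/6 ≈ 34.8333, q = 93.5.
New expenditure = 34.8333 × 93.5 = 3256.92.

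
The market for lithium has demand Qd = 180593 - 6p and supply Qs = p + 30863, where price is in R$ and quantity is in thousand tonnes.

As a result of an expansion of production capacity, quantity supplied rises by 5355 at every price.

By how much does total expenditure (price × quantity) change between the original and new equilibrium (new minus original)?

Solve the original market: 180593 - 6p = p + 30863, hence p = 21390 and Q = 52253.
With the change applied: demand Qd = 180593 - 6p, supply Qs = p + 36218.
Clearing the new market: 180593 - 6p = p + 36218, so p = 20625 and Q = 56843.
Expenditure moves from 21390×52253 = 1117691670 to 20625×56843 = 1172386875; change = +54695205.

+54695205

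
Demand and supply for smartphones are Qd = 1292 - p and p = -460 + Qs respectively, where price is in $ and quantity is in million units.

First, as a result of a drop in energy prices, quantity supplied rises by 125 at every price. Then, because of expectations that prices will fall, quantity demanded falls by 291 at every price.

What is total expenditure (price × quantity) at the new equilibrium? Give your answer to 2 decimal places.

Initially, 1292 - p = p + 460, so 832 = 2p and p = 416, Q = 876.
With the change applied: demand Qd = 1001 - p, supply Qs = p + 585.
Setting them equal: 1001 - p = p + 585 → 416 = 2p, so p = 208 and Q = 793.
New expenditure = 208 × 793 = 164944.00.

164944.00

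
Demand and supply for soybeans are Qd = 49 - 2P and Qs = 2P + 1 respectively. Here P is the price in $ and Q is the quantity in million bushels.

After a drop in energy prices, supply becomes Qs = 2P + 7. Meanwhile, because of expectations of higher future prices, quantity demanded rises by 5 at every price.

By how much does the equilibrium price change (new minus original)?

Before the shock: 49 - 2P = 2P + 1 ⇒ 48 = 4P ⇒ P = 12, Q = 25.
With the change applied: demand Qd = 54 - 2P, supply Qs = 2P + 7.
New equilibrium: 54 - 2P = 2P + 7 ⇒ 47 = 4P ⇒ P = 11.75, Q = 30.5.
ΔP = 11.75 − 12 = -0.25.

-0.25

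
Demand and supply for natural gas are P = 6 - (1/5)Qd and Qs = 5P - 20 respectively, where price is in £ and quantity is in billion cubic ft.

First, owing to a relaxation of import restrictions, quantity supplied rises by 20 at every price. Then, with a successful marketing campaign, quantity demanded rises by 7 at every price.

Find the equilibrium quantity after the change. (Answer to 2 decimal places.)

18.50

Solve the original market: 30 - 5P = 5P - 20, hence P = 5 and Q = 5.
The new curves are Qd = 37 - 5P (demand) and Qs = 5P (supply).
Setting them equal: 37 - 5P = 5P → 37 = 10P, so P = 3.7 and Q = 18.5.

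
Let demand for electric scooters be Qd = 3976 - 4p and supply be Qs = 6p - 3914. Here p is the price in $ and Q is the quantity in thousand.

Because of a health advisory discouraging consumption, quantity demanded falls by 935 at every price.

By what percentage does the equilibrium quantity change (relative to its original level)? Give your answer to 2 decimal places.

Solve the original market: 3976 - 4p = 6p - 3914, hence p = 789 and Q = 820.
After the shift, demand is Qd = 3041 - 4p and supply is Qs = 6p - 3914.
Equate the new curves: 3041 - 4p = 6p - 3914, giving 6955 = 10p, p = 695.5, Q = 259.
%ΔQ = (259 − 820) / 820 × 100 = -68.41%.

-68.41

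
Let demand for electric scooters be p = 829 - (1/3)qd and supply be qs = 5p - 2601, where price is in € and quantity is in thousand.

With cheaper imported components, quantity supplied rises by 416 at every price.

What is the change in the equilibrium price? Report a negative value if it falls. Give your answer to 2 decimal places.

-52.00

Solve the original market: 2487 - 3p = 5p - 2601, hence p = 636 and q = 579.
After the shift, demand is qd = 2487 - 3p and supply is qs = 5p - 2185.
Setting them equal: 2487 - 3p = 5p - 2185 → 4672 = 8p, so p = 584 and q = 735.
Δp = 584 − 636 = -52.00.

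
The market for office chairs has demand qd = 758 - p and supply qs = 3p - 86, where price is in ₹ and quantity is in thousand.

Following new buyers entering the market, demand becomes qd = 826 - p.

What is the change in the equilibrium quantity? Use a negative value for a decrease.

Solve the original market: 758 - p = 3p - 86, hence p = 211 and q = 547.
With the change applied: demand qd = 826 - p, supply qs = 3p - 86.
Clearing the new market: 826 - p = 3p - 86, so p = 228 and q = 598.
Δq = 598 − 547 = +51.

+51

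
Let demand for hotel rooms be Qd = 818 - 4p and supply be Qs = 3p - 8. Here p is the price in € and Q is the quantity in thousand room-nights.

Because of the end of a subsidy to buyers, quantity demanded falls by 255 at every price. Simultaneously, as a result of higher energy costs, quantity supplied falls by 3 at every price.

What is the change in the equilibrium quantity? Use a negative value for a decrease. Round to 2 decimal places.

-111.00

Initially, 818 - 4p = 3p - 8, so 826 = 7p and p = 118, Q = 346.
The new curves are Qd = 563 - 4p (demand) and Qs = 3p - 11 (supply).
Equate the new curves: 563 - 4p = 3p - 11, giving 574 = 7p, p = 82, Q = 235.
ΔQ = 235 − 346 = -111.00.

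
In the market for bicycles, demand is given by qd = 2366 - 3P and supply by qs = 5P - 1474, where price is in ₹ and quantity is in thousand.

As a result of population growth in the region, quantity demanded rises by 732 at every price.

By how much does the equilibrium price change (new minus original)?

+91.5

Original equilibrium: 2366 - 3P = 5P - 1474 gives 3840 = 8P, so P = 480 and q = 926.
The shock moves the curves to qd = 3098 - 3P and qs = 5P - 1474.
Clearing the new market: 3098 - 3P = 5P - 1474, so P = 571.5 and q = 1383.5.
ΔP = 571.5 − 480 = +91.5.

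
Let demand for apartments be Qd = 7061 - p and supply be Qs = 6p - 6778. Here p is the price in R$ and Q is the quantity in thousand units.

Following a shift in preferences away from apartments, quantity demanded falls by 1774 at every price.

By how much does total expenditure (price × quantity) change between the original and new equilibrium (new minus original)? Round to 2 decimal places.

-3909244.33

Solve the original market: 7061 - p = 6p - 6778, hence p = 1977 and Q = 5084.
The new curves are Qd = 5287 - p (demand) and Qs = 6p - 6778 (supply).
New equilibrium: 5287 - p = 6p - 6778 ⇒ 12065 = 7p ⇒ p = 12065/7 ≈ 1723.5714, Q = 24944/7 ≈ 3563.4286.
Expenditure moves from 1977×5084 = 10051068 to 1723.5714×3563.4286 = 6141823.6735; change = -3909244.33.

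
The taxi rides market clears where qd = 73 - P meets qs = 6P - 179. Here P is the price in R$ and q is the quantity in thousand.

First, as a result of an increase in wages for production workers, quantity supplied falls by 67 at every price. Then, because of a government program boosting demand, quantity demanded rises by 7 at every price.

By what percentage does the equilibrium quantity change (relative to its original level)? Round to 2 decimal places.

Initially, 73 - P = 6P - 179, so 252 = 7P and P = 36, q = 37.
The shock moves the curves to qd = 80 - P and qs = 6P - 246.
Clearing the new market: 80 - P = 6P - 246, so P = 326/7 ≈ 46.5714 and q = 234/7 ≈ 33.4286.
%Δq = (33.4286 − 37) / 37 × 100 = -9.65%.

-9.65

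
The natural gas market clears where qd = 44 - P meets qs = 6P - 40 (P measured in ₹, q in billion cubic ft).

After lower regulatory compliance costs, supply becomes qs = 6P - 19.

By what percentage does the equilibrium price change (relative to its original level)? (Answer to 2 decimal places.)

Original equilibrium: 44 - P = 6P - 40 gives 84 = 7P, so P = 12 and q = 32.
The shock moves the curves to qd = 44 - P and qs = 6P - 19.
Clearing the new market: 44 - P = 6P - 19, so P = 9 and q = 35.
%ΔP = (9 − 12) / 12 × 100 = -25.00%.

-25.00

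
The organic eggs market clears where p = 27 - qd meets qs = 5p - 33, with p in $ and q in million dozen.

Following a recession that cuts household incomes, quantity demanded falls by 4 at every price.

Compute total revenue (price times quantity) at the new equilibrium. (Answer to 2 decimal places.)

127.56

Original equilibrium: 27 - p = 5p - 33 gives 60 = 6p, so p = 10 and q = 17.
The shock moves the curves to qd = 23 - p and qs = 5p - 33.
Clearing the new market: 23 - p = 5p - 33, so p = 28/3 ≈ 9.3333 and q = 41/3 ≈ 13.6667.
New expenditure = 9.3333 × 13.6667 = 127.56.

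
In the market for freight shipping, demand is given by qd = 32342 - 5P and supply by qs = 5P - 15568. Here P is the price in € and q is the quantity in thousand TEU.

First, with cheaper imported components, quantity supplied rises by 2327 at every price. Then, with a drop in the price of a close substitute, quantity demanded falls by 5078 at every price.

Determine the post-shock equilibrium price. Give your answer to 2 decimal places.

4050.50

Solve the original market: 32342 - 5P = 5P - 15568, hence P = 4791 and q = 8387.
With the change applied: demand qd = 27264 - 5P, supply qs = 5P - 13241.
Clearing the new market: 27264 - 5P = 5P - 13241, so P = 4050.5 and q = 7011.5.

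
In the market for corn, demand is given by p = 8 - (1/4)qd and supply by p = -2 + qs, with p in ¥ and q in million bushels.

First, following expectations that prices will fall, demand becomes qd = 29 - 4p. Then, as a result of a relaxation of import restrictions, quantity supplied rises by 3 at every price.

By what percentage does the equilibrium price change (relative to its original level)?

-20

Original equilibrium: 32 - 4p = p + 2 gives 30 = 5p, so p = 6 and q = 8.
The shock moves the curves to qd = 29 - 4p and qs = p + 5.
Clearing the new market: 29 - 4p = p + 5, so p = 4.8 and q = 9.8.
%Δp = (4.8 − 6) / 6 × 100 = -20%.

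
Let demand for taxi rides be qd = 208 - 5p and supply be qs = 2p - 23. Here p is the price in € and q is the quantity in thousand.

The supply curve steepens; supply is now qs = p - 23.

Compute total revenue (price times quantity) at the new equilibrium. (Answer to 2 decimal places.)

Original equilibrium: 208 - 5p = 2p - 23 gives 231 = 7p, so p = 33 and q = 43.
After the shift, demand is qd = 208 - 5p and supply is qs = p - 23.
Equate the new curves: 208 - 5p = p - 23, giving 231 = 6p, p = 38.5, q = 15.5.
New expenditure = 38.5 × 15.5 = 596.75.

596.75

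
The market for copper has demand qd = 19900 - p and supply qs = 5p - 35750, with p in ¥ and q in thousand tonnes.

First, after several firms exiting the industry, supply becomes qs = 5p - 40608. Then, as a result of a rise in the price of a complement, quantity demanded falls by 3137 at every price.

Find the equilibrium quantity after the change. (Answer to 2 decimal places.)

7201.17

Original equilibrium: 19900 - p = 5p - 35750 gives 55650 = 6p, so p = 9275 and q = 10625.
The shock moves the curves to qd = 16763 - p and qs = 5p - 40608.
New equilibrium: 16763 - p = 5p - 40608 ⇒ 57371 = 6p ⇒ p = 57371/6 ≈ 9561.8333, q = 43207/6 ≈ 7201.1667.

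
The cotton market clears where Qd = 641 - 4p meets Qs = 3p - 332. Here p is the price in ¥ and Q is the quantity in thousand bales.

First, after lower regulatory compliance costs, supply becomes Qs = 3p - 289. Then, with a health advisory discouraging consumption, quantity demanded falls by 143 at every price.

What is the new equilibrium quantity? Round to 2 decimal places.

Solve the original market: 641 - 4p = 3p - 332, hence p = 139 and Q = 85.
With the change applied: demand Qd = 498 - 4p, supply Qs = 3p - 289.
Setting them equal: 498 - 4p = 3p - 289 → 787 = 7p, so p = 787/7 ≈ 112.4286 and Q = 338/7 ≈ 48.2857.

48.29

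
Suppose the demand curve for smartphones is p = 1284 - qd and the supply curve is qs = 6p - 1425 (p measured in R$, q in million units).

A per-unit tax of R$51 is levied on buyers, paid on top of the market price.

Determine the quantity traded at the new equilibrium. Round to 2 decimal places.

853.29

Before the shock: 1284 - p = 6p - 1425 ⇒ 2709 = 7p ⇒ p = 387, q = 897.
Since buyers pay the price plus the tax, the effective demand curve becomes qd = 1233 - p.
New equilibrium: 1233 - p = 6p - 1425 ⇒ 2658 = 7p ⇒ p = 2658/7 ≈ 379.7143, q = 5973/7 ≈ 853.2857.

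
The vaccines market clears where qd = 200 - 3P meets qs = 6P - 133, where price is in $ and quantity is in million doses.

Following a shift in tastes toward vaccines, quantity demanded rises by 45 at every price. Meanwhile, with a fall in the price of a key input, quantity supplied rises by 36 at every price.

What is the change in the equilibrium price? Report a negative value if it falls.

Original equilibrium: 200 - 3P = 6P - 133 gives 333 = 9P, so P = 37 and q = 89.
With the change applied: demand qd = 245 - 3P, supply qs = 6P - 97.
Setting them equal: 245 - 3P = 6P - 97 → 342 = 9P, so P = 38 and q = 131.
ΔP = 38 − 37 = +1.

+1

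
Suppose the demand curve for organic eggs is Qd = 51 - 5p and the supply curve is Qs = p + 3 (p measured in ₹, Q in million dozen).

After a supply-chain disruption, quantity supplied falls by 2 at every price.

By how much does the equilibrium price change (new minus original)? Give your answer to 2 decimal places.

+0.33

Initially, 51 - 5p = p + 3, so 48 = 6p and p = 8, Q = 11.
The new curves are Qd = 51 - 5p (demand) and Qs = p + 1 (supply).
New equilibrium: 51 - 5p = p + 1 ⇒ 50 = 6p ⇒ p = 25/3 ≈ 8.3333, Q = 28/3 ≈ 9.3333.
Δp = 8.3333 − 8 = +0.33.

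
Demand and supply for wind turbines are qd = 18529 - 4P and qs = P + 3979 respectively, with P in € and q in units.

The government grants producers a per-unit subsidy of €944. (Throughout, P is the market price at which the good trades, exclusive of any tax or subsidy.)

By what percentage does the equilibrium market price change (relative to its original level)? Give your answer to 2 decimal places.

-6.49

Initially, 18529 - 4P = P + 3979, so 14550 = 5P and P = 2910, q = 6889.
Since sellers receive the price plus the subsidy, the effective supply curve becomes qs = P + 4923.
Equate the new curves: 18529 - 4P = P + 4923, giving 13606 = 5P, P = 2721.2, q = 7644.2.
%ΔP = (2721.2 − 2910) / 2910 × 100 = -6.49%.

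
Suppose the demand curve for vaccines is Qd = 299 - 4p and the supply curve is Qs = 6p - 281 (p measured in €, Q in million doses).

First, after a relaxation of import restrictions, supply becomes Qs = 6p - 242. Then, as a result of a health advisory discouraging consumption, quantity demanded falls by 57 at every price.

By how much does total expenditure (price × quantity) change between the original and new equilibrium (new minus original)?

Original equilibrium: 299 - 4p = 6p - 281 gives 580 = 10p, so p = 58 and Q = 67.
The shock moves the curves to Qd = 242 - 4p and Qs = 6p - 242.
Equate the new curves: 242 - 4p = 6p - 242, giving 484 = 10p, p = 48.4, Q = 48.4.
Expenditure moves from 58×67 = 3886 to 48.4×48.4 = 2342.56; change = -1543.44.

-1543.44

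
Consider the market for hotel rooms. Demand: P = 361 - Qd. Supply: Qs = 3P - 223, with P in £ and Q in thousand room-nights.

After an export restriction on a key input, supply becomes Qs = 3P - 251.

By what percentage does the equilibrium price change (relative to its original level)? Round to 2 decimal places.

Initially, 361 - P = 3P - 223, so 584 = 4P and P = 146, Q = 215.
With the change applied: demand Qd = 361 - P, supply Qs = 3P - 251.
Clearing the new market: 361 - P = 3P - 251, so P = 153 and Q = 208.
%ΔP = (153 − 146) / 146 × 100 = +4.79%.

+4.79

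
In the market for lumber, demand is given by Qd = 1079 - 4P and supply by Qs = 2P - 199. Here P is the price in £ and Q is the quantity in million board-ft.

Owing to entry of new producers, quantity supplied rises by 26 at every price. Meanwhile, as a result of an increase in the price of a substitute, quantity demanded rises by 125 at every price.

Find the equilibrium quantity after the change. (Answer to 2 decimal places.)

Solve the original market: 1079 - 4P = 2P - 199, hence P = 213 and Q = 227.
The new curves are Qd = 1204 - 4P (demand) and Qs = 2P - 173 (supply).
New equilibrium: 1204 - 4P = 2P - 173 ⇒ 1377 = 6P ⇒ P = 229.5, Q = 286.

286.00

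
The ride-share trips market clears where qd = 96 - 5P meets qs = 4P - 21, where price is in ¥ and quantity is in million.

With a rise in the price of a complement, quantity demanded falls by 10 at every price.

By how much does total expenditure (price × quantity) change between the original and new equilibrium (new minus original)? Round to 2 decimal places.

Initially, 96 - 5P = 4P - 21, so 117 = 9P and P = 13, q = 31.
The new curves are qd = 86 - 5P (demand) and qs = 4P - 21 (supply).
Setting them equal: 86 - 5P = 4P - 21 → 107 = 9P, so P = 107/9 ≈ 11.8889 and q = 239/9 ≈ 26.5556.
Expenditure moves from 13×31 = 403 to 11.8889×26.5556 = 315.7160; change = -87.28.

-87.28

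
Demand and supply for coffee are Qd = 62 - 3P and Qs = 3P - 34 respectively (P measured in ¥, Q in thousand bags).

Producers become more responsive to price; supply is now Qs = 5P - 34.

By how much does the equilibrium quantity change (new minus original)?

+12

Initially, 62 - 3P = 3P - 34, so 96 = 6P and P = 16, Q = 14.
The shock moves the curves to Qd = 62 - 3P and Qs = 5P - 34.
New equilibrium: 62 - 3P = 5P - 34 ⇒ 96 = 8P ⇒ P = 12, Q = 26.
ΔQ = 26 − 14 = +12.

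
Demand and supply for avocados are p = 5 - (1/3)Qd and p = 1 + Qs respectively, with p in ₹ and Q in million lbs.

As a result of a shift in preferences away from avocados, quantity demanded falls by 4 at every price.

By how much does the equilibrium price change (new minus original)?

Before the shock: 15 - 3p = p - 1 ⇒ 16 = 4p ⇒ p = 4, Q = 3.
After the shift, demand is Qd = 11 - 3p and supply is Qs = p - 1.
Clearing the new market: 11 - 3p = p - 1, so p = 3 and Q = 2.
Δp = 3 − 4 = -1.

-1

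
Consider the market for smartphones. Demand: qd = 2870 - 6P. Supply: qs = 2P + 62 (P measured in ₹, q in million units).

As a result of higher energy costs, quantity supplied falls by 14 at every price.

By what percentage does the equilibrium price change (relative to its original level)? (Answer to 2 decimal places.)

+0.50

Original equilibrium: 2870 - 6P = 2P + 62 gives 2808 = 8P, so P = 351 and q = 764.
After the shift, demand is qd = 2870 - 6P and supply is qs = 2P + 48.
Setting them equal: 2870 - 6P = 2P + 48 → 2822 = 8P, so P = 352.75 and q = 753.5.
%ΔP = (352.75 − 351) / 351 × 100 = +0.50%.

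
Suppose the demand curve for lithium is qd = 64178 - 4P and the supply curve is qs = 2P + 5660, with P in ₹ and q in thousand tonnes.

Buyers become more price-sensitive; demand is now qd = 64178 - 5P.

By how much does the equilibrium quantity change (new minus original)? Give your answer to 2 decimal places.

Before the shock: 64178 - 4P = 2P + 5660 ⇒ 58518 = 6P ⇒ P = 9753, q = 25166.
With the change applied: demand qd = 64178 - 5P, supply qs = 2P + 5660.
Setting them equal: 64178 - 5P = 2P + 5660 → 58518 = 7P, so P = 58518/7 ≈ 8359.7143 and q = 156656/7 ≈ 22379.4286.
Δq = 22379.4286 − 25166 = -2786.57.

-2786.57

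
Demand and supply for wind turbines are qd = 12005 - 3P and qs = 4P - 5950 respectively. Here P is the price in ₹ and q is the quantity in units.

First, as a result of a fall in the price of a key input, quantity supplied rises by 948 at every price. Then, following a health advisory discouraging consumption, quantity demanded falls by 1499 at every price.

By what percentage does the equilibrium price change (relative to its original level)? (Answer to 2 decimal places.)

-13.63

Original equilibrium: 12005 - 3P = 4P - 5950 gives 17955 = 7P, so P = 2565 and q = 4310.
After the shift, demand is qd = 10506 - 3P and supply is qs = 4P - 5002.
New equilibrium: 10506 - 3P = 4P - 5002 ⇒ 15508 = 7P ⇒ P = 15508/7 ≈ 2215.4286, q = 27018/7 ≈ 3859.7143.
%ΔP = (2215.4286 − 2565) / 2565 × 100 = -13.63%.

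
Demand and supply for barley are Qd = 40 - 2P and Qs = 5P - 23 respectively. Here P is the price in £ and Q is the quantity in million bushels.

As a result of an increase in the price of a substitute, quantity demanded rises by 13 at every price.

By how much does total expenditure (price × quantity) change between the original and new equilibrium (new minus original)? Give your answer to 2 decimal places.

+141.67

Before the shock: 40 - 2P = 5P - 23 ⇒ 63 = 7P ⇒ P = 9, Q = 22.
The new curves are Qd = 53 - 2P (demand) and Qs = 5P - 23 (supply).
Clearing the new market: 53 - 2P = 5P - 23, so P = 76/7 ≈ 10.8571 and Q = 219/7 ≈ 31.2857.
Expenditure moves from 9×22 = 198 to 10.8571×31.2857 = 339.6735; change = +141.67.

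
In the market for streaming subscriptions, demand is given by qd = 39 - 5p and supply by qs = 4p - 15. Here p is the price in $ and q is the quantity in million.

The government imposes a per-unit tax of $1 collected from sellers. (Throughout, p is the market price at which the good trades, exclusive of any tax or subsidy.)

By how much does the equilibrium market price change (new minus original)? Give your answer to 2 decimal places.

+0.44

Solve the original market: 39 - 5p = 4p - 15, hence p = 6 and q = 9.
Since sellers keep the price net of the tax, the effective supply curve becomes qs = 4p - 19.
Setting them equal: 39 - 5p = 4p - 19 → 58 = 9p, so p = 58/9 ≈ 6.4444 and q = 61/9 ≈ 6.7778.
Δp = 6.4444 − 6 = +0.44.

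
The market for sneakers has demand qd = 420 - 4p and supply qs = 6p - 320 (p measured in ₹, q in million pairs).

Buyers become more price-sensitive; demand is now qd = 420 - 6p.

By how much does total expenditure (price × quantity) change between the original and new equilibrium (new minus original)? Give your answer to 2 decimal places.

-6092.67

Original equilibrium: 420 - 4p = 6p - 320 gives 740 = 10p, so p = 74 and q = 124.
The shock moves the curves to qd = 420 - 6p and qs = 6p - 320.
Clearing the new market: 420 - 6p = 6p - 320, so p = 185/3 ≈ 61.6667 and q = 50.
Expenditure moves from 74×124 = 9176 to 61.6667×50 = 3083.3333; change = -6092.67.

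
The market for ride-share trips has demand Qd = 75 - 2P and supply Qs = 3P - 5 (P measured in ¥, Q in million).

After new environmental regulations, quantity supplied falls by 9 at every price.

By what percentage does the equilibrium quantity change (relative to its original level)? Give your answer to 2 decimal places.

Before the shock: 75 - 2P = 3P - 5 ⇒ 80 = 5P ⇒ P = 16, Q = 43.
The new curves are Qd = 75 - 2P (demand) and Qs = 3P - 14 (supply).
Equate the new curves: 75 - 2P = 3P - 14, giving 89 = 5P, P = 17.8, Q = 39.4.
%ΔQ = (39.4 − 43) / 43 × 100 = -8.37%.

-8.37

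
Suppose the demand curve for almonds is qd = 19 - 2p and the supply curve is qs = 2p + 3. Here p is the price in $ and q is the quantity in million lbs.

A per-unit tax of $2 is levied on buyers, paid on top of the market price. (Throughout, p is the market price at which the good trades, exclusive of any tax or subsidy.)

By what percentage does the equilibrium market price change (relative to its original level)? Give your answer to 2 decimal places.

-25.00

Initially, 19 - 2p = 2p + 3, so 16 = 4p and p = 4, q = 11.
Since buyers pay the price plus the tax, the effective demand curve becomes qd = 15 - 2p.
Setting them equal: 15 - 2p = 2p + 3 → 12 = 4p, so p = 3 and q = 9.
%Δp = (3 − 4) / 4 × 100 = -25.00%.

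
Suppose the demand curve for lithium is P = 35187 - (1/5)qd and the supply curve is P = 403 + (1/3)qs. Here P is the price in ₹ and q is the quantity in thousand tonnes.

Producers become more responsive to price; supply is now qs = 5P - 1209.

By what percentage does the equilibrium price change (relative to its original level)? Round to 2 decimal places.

-20.00

Solve the original market: 175935 - 5P = 3P - 1209, hence P = 22143 and q = 65220.
The shock moves the curves to qd = 175935 - 5P and qs = 5P - 1209.
Clearing the new market: 175935 - 5P = 5P - 1209, so P = 17714.4 and q = 87363.
%ΔP = (17714.4 − 22143) / 22143 × 100 = -20.00%.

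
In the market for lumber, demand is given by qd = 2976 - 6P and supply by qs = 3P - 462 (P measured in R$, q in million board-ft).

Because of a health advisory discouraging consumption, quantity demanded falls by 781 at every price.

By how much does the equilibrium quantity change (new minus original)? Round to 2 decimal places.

Solve the original market: 2976 - 6P = 3P - 462, hence P = 382 and q = 684.
The new curves are qd = 2195 - 6P (demand) and qs = 3P - 462 (supply).
Equate the new curves: 2195 - 6P = 3P - 462, giving 2657 = 9P, P = 2657/9 ≈ 295.2222, q = 1271/3 ≈ 423.6667.
Δq = 423.6667 − 684 = -260.33.

-260.33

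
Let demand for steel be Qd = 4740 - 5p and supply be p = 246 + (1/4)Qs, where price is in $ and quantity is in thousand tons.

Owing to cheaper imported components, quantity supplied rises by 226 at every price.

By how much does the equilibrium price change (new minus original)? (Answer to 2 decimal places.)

-25.11

Original equilibrium: 4740 - 5p = 4p - 984 gives 5724 = 9p, so p = 636 and Q = 1560.
The new curves are Qd = 4740 - 5p (demand) and Qs = 4p - 758 (supply).
New equilibrium: 4740 - 5p = 4p - 758 ⇒ 5498 = 9p ⇒ p = 5498/9 ≈ 610.8889, Q = 15170/9 ≈ 1685.5556.
Δp = 610.8889 − 636 = -25.11.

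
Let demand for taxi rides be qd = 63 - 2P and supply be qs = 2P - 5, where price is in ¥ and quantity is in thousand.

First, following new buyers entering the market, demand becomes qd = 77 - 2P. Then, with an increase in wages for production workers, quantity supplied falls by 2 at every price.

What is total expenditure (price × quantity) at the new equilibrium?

735

Initially, 63 - 2P = 2P - 5, so 68 = 4P and P = 17, q = 29.
With the change applied: demand qd = 77 - 2P, supply qs = 2P - 7.
Setting them equal: 77 - 2P = 2P - 7 → 84 = 4P, so P = 21 and q = 35.
New expenditure = 21 × 35 = 735.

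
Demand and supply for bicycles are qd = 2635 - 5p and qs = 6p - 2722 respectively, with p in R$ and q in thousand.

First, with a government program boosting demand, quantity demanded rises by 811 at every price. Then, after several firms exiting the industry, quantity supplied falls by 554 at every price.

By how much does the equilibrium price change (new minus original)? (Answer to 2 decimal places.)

Original equilibrium: 2635 - 5p = 6p - 2722 gives 5357 = 11p, so p = 487 and q = 200.
The shock moves the curves to qd = 3446 - 5p and qs = 6p - 3276.
Equate the new curves: 3446 - 5p = 6p - 3276, giving 6722 = 11p, p = 6722/11 ≈ 611.0909, q = 4296/11 ≈ 390.5455.
Δp = 611.0909 − 487 = +124.09.

+124.09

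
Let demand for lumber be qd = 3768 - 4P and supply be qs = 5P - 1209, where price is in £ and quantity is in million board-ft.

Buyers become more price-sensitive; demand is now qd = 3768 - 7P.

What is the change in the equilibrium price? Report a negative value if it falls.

-138.25

Initially, 3768 - 4P = 5P - 1209, so 4977 = 9P and P = 553, q = 1556.
After the shift, demand is qd = 3768 - 7P and supply is qs = 5P - 1209.
New equilibrium: 3768 - 7P = 5P - 1209 ⇒ 4977 = 12P ⇒ P = 414.75, q = 864.75.
ΔP = 414.75 − 553 = -138.25.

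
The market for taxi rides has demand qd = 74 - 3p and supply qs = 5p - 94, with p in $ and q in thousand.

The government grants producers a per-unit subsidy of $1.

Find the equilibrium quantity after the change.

12.875

Original equilibrium: 74 - 3p = 5p - 94 gives 168 = 8p, so p = 21 and q = 11.
Since sellers receive the price plus the subsidy, the effective supply curve becomes qs = 5p - 89.
Setting them equal: 74 - 3p = 5p - 89 → 163 = 8p, so p = 20.375 and q = 12.875.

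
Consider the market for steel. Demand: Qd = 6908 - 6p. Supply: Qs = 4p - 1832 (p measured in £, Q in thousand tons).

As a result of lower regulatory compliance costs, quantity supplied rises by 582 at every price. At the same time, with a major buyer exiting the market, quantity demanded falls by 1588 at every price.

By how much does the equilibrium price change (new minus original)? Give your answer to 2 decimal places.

-217.00

Before the shock: 6908 - 6p = 4p - 1832 ⇒ 8740 = 10p ⇒ p = 874, Q = 1664.
After the shift, demand is Qd = 5320 - 6p and supply is Qs = 4p - 1250.
Equate the new curves: 5320 - 6p = 4p - 1250, giving 6570 = 10p, p = 657, Q = 1378.
Δp = 657 − 874 = -217.00.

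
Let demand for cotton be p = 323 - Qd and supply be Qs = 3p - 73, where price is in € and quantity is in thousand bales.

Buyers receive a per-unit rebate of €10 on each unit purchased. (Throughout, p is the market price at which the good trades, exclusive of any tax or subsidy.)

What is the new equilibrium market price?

Original equilibrium: 323 - p = 3p - 73 gives 396 = 4p, so p = 99 and Q = 224.
Since buyers' out-of-pocket price is the market price minus the rebate, the effective demand curve becomes Qd = 333 - p.
Setting them equal: 333 - p = 3p - 73 → 406 = 4p, so p = 101.5 and Q = 231.5.

101.5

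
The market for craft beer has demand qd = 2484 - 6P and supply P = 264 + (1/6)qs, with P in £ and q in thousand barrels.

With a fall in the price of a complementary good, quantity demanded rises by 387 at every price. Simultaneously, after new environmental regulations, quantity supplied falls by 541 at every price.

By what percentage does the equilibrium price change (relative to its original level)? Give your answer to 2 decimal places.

+22.81

Original equilibrium: 2484 - 6P = 6P - 1584 gives 4068 = 12P, so P = 339 and q = 450.
The new curves are qd = 2871 - 6P (demand) and qs = 6P - 2125 (supply).
Setting them equal: 2871 - 6P = 6P - 2125 → 4996 = 12P, so P = 1249/3 ≈ 416.3333 and q = 373.
%ΔP = (416.3333 − 339) / 339 × 100 = +22.81%.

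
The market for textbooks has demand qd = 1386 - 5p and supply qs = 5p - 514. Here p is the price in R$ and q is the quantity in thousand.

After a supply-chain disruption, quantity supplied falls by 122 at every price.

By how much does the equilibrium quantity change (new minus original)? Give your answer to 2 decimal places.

Solve the original market: 1386 - 5p = 5p - 514, hence p = 190 and q = 436.
The new curves are qd = 1386 - 5p (demand) and qs = 5p - 636 (supply).
Equate the new curves: 1386 - 5p = 5p - 636, giving 2022 = 10p, p = 202.2, q = 375.
Δq = 375 − 436 = -61.00.

-61.00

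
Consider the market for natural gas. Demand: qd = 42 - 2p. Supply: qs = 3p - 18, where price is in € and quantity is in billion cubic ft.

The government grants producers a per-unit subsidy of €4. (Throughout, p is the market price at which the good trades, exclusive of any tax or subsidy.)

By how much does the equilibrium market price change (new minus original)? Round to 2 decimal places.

Initially, 42 - 2p = 3p - 18, so 60 = 5p and p = 12, q = 18.
Since sellers receive the price plus the subsidy, the effective supply curve becomes qs = 3p - 6.
Equate the new curves: 42 - 2p = 3p - 6, giving 48 = 5p, p = 9.6, q = 22.8.
Δp = 9.6 − 12 = -2.40.

-2.40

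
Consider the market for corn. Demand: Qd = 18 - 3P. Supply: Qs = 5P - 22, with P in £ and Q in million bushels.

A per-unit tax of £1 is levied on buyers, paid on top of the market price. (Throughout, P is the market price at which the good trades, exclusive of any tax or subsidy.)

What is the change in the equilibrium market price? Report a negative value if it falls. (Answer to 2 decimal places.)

-0.38

Initially, 18 - 3P = 5P - 22, so 40 = 8P and P = 5, Q = 3.
Since buyers pay the price plus the tax, the effective demand curve becomes Qd = 15 - 3P.
Setting them equal: 15 - 3P = 5P - 22 → 37 = 8P, so P = 4.625 and Q = 1.125.
ΔP = 4.625 − 5 = -0.38.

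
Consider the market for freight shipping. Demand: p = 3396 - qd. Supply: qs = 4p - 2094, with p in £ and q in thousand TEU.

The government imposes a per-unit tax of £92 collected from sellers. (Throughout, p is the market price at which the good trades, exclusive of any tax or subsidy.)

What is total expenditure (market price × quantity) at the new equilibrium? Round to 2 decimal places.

Initially, 3396 - p = 4p - 2094, so 5490 = 5p and p = 1098, q = 2298.
Since sellers keep the price net of the tax, the effective supply curve becomes qs = 4p - 2462.
Equate the new curves: 3396 - p = 4p - 2462, giving 5858 = 5p, p = 1171.6, q = 2224.4.
New expenditure = 1171.6 × 2224.4 = 2606107.04.

2606107.04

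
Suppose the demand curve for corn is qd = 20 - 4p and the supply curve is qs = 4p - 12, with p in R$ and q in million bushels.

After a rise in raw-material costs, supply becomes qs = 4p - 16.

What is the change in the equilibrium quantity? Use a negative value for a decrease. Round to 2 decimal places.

Before the shock: 20 - 4p = 4p - 12 ⇒ 32 = 8p ⇒ p = 4, q = 4.
The shock moves the curves to qd = 20 - 4p and qs = 4p - 16.
Equate the new curves: 20 - 4p = 4p - 16, giving 36 = 8p, p = 4.5, q = 2.
Δq = 2 − 4 = -2.00.

-2.00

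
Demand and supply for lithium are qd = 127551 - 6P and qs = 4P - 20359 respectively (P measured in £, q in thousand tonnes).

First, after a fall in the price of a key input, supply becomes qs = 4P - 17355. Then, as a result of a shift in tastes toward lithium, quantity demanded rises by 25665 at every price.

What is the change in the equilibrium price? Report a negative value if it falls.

+2266.1

Solve the original market: 127551 - 6P = 4P - 20359, hence P = 14791 and q = 38805.
With the change applied: demand qd = 153216 - 6P, supply qs = 4P - 17355.
Equate the new curves: 153216 - 6P = 4P - 17355, giving 170571 = 10P, P = 17057.1, q = 50873.4.
ΔP = 17057.1 − 14791 = +2266.1.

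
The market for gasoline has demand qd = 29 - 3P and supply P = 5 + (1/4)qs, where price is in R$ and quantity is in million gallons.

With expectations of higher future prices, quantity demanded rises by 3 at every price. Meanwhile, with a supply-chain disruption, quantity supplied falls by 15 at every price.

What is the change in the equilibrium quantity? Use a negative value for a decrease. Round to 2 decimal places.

Before the shock: 29 - 3P = 4P - 20 ⇒ 49 = 7P ⇒ P = 7, q = 8.
After the shift, demand is qd = 32 - 3P and supply is qs = 4P - 35.
Equate the new curves: 32 - 3P = 4P - 35, giving 67 = 7P, P = 67/7 ≈ 9.5714, q = 23/7 ≈ 3.2857.
Δq = 3.2857 − 8 = -4.71.

-4.71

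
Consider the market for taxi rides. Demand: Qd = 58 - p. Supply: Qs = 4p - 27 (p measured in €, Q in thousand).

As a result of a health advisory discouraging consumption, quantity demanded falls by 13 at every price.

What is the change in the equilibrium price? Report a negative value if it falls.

Initially, 58 - p = 4p - 27, so 85 = 5p and p = 17, Q = 41.
The shock moves the curves to Qd = 45 - p and Qs = 4p - 27.
New equilibrium: 45 - p = 4p - 27 ⇒ 72 = 5p ⇒ p = 14.4, Q = 30.6.
Δp = 14.4 − 17 = -2.6.

-2.6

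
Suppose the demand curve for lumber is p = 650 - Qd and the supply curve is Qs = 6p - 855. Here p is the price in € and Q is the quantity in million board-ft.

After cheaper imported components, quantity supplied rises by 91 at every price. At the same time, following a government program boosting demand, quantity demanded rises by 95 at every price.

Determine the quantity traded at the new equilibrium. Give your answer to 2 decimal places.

529.43

Solve the original market: 650 - p = 6p - 855, hence p = 215 and Q = 435.
With the change applied: demand Qd = 745 - p, supply Qs = 6p - 764.
Setting them equal: 745 - p = 6p - 764 → 1509 = 7p, so p = 1509/7 ≈ 215.5714 and Q = 3706/7 ≈ 529.4286.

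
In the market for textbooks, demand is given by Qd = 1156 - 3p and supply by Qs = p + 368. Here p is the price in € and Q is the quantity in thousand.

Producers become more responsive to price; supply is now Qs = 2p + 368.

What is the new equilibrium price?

Original equilibrium: 1156 - 3p = p + 368 gives 788 = 4p, so p = 197 and Q = 565.
After the shift, demand is Qd = 1156 - 3p and supply is Qs = 2p + 368.
Equate the new curves: 1156 - 3p = 2p + 368, giving 788 = 5p, p = 157.6, Q = 683.2.

157.6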